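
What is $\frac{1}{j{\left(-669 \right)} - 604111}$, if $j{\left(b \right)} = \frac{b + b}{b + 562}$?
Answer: $- \frac{107}{64638539} \approx -1.6554 \cdot 10^{-6}$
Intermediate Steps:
$j{\left(b \right)} = \frac{2 b}{562 + b}$
$\frac{1}{j{\left(-669 \right)} - 604111} = \frac{1}{2 \left(-669\right) \frac{1}{562 - 669} - 604111} = \frac{1}{2 \left(-669\right) \frac{1}{-107} - 604111} = \frac{1}{2 \left(-669\right) \left(- \frac{1}{107}\right) - 604111} = \frac{1}{\frac{1338}{107} - 604111} = \frac{1}{- \frac{64638539}{107}} = - \frac{107}{64638539}$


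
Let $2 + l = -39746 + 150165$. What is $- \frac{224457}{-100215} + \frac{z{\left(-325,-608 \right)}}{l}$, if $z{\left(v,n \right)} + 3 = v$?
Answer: $\frac{8250332683}{3688479885} \approx 2.2368$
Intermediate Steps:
$l = 110417$ ($l = -2 + \left(-39746 + 150165\right) = -2 + 110419 = 110417$)
$z{\left(v,n \right)} = -3 + v$
$- \frac{224457}{-100215} + \frac{z{\left(-325,-608 \right)}}{l} = - \frac{224457}{-100215} + \frac{-3 - 325}{110417} = \left(-224457\right) \left(- \frac{1}{100215}\right) - \frac{328}{110417} = \frac{74819}{33405} - \frac{328}{110417} = \frac{8250332683}{3688479885}$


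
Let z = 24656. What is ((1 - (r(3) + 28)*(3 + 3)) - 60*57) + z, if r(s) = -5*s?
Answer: 21159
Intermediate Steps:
((1 - (r(3) + 28)*(3 + 3)) - 60*57) + z = ((1 - (-5*3 + 28)*(3 + 3)) - 60*57) + 24656 = ((1 - (-15 + 28)*6) - 3420) + 24656 = ((1 - 13*6) - 3420) + 24656 = ((1 - 1*78) - 3420) + 24656 = ((1 - 78) - 3420) + 24656 = (-77 - 3420) + 24656 = -3497 + 24656 = 21159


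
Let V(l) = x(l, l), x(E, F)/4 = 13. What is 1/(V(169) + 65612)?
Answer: 1/65664 ≈ 1.5229e-5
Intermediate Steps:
x(E, F) = 52 (x(E, F) = 4*13 = 52)
V(l) = 52
1/(V(169) + 65612) = 1/(52 + 65612) = 1/65664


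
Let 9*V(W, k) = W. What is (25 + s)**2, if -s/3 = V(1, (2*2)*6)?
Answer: 5476/9 ≈ 608.44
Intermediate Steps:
V(W, k) = W/9
s = -1/3 ≈ -0.33333
(25 + s)**2 = (25 - 1/3)**2 = (74/3)**2 = 5476/9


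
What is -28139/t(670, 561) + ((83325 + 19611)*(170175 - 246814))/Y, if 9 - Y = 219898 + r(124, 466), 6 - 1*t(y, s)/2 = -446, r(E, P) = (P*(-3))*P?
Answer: -7143720743497/390147416 ≈ -18310.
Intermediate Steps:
r(E, P) = -3*P² (r(E, P) = (-3*P)*P = -3*P²)
t(y, s) = 904 (t(y, s) = 12 - 2*(-446) = 12 + 892 = 904)
Y = 431579 (Y = 9 - (219898 - 3*466²) = 9 - (219898 - 3*217156) = 9 - (219898 - 651468) = 9 - 1*(-431570) = 9 + 431570 = 431579)
-28139/t(670, 561) + ((83325 + 19611)*(170175 - 246814))/Y = -28139/904 + ((83325 + 19611)*(170175 - 246814))/431579 = -28139*1/904 + (102936*(-76639))*(1/431579) = -28139/904 - 7888912104*1/431579 = -28139/904 - 7888912104/431579 = -7143720743497/390147416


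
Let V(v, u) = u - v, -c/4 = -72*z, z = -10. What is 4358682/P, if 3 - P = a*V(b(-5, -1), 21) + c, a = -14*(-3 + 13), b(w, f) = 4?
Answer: 4358682/5263 ≈ 828.17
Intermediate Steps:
c = -2880 (c = -(-288)*(-10) = -4*720 = -2880)
a = -140 (a = -14*10 = -140)
P = 5263 (P = 3 - (-140*(21 - 1*4) - 2880) = 3 - (-140*(21 - 4) - 2880) = 3 - (-140*17 - 2880) = 3 - (-2380 - 2880) = 3 - 1*(-5260) = 3 + 5260 = 5263)
4358682/P = 4358682/5263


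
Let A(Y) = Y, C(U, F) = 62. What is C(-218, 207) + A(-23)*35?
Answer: -743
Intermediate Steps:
C(-218, 207) + A(-23)*35 = 62 - 23*35 = 62 - 805 = -743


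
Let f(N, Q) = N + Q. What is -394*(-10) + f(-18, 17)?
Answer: 3939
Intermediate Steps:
-394*(-10) + f(-18, 17) = -394*(-10) + (-18 + 17) = 3940 - 1 = 3939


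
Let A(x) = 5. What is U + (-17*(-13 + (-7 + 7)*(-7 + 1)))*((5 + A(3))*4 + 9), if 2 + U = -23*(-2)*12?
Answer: 11379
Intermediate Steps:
U = 550 (U = -2 - 23*(-2)*12 = -2 + 46*12 = -2 + 552 = 550)
U + (-17*(-13 + (-7 + 7)*(-7 + 1)))*((5 + A(3))*4 + 9) = 550 + (-17*(-13 + (-7 + 7)*(-7 + 1)))*((5 + 5)*4 + 9) = 550 + (-17*(-13 + 0*(-6)))*(10*4 + 9) = 550 + (-17*(-13 + 0))*(40 + 9) = 550 - 17*(-13)*49 = 550 + 221*49 = 550 + 10829 = 11379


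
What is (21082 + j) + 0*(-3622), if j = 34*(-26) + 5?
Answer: 20203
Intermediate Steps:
j = -879 (j = -884 + 5 = -879)
(21082 + j) + 0*(-3622) = (21082 - 879) + 0*(-3622) = 20203 + 0 = 20203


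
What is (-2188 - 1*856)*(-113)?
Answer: 343972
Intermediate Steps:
(-2188 - 1*856)*(-113) = (-2188 - 856)*(-113) = -3044*(-113) = 343972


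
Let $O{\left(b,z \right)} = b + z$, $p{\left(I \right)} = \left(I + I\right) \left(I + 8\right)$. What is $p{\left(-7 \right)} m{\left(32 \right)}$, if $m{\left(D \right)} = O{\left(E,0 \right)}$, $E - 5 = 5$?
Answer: $-140$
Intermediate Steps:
$E = 10$ ($E = 5 + 5 = 10$)
$p{\left(I \right)} = 2 I \left(8 + I\right)$
$m{\left(D \right)} = 10$ ($m{\left(D \right)} = 10 + 0 = 10$)
$p{\left(-7 \right)} m{\left(32 \right)} = 2 \left(-7\right) \left(8 - 7\right) 10 = 2 \left(-7\right) 1 \cdot 10 = \left(-14\right) 10 = -140$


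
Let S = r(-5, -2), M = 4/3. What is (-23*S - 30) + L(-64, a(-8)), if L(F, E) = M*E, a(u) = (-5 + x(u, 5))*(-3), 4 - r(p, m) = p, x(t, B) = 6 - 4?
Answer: -225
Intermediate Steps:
x(t, B) = 2
r(p, m) = 4 - p
M = 4/3 (M = 4*(1/3) = 4/3 ≈ 1.3333)
a(u) = 9 (a(u) = (-5 + 2)*(-3) = -3*(-3) = 9)
S = 9 (S = 4 - 1*(-5) = 4 + 5 = 9)
L(F, E) = 4*E/3
(-23*S - 30) + L(-64, a(-8)) = (-23*9 - 30) + (4/3)*9 = (-207 - 30) + 12 = -237 + 12 = -225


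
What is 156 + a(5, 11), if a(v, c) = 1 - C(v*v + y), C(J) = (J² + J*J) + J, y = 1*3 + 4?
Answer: -1923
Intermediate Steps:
y = 7 (y = 3 + 4 = 7)
C(J) = J + 2*J² (C(J) = (J² + J²) + J = 2*J² + J = J + 2*J²)
a(v, c) = 1 - (7 + v²)*(15 + 2*v²) (a(v, c) = 1 - (v*v + 7)*(1 + 2*(v*v + 7)) = 1 - (v² + 7)*(1 + 2*(v² + 7)) = 1 - (7 + v²)*(1 + 2*(7 + v²)) = 1 - (7 + v²)*(1 + (14 + 2*v²)) = 1 - (7 + v²)*(15 + 2*v²))
156 + a(5, 11) = 156 + (1 - (7 + 5²)*(15 + 2*5²)) = 156 + (1 - (7 + 25)*(15 + 2*25)) = 156 + (1 - 1*32*(15 + 50)) = 156 + (1 - 1*32*65) = 156 + (1 - 2080) = 156 - 2079 = -1923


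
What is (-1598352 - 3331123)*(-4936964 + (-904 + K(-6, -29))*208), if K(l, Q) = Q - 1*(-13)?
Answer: 25279944949900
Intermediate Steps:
K(l, Q) = 13 + Q (K(l, Q) = Q + 13 = 13 + Q)
(-1598352 - 3331123)*(-4936964 + (-904 + K(-6, -29))*208) = (-1598352 - 3331123)*(-4936964 + (-904 + (13 - 29))*208) = -4929475*(-4936964 + (-904 - 16)*208) = -4929475*(-4936964 - 920*208) = -4929475*(-4936964 - 191360) = -4929475*(-5128324) = 25279944949900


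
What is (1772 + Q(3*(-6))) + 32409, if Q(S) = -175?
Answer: 34006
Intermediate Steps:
(1772 + Q(3*(-6))) + 32409 = (1772 - 175) + 32409 = 1597 + 32409 = 34006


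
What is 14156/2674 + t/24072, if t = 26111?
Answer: 205292023/32184264 ≈ 6.3786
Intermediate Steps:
14156/2674 + t/24072 = 14156/2674 + 26111/24072 = 14156*(1/2674) + 26111*(1/24072) = 7078/1337 + 26111/24072 = 205292023/32184264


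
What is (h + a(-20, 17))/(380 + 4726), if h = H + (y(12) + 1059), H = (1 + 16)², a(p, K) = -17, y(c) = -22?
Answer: 1309/5106 ≈ 0.25636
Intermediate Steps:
H = 289 (H = 17² = 289)
h = 1326 (h = 289 + (-22 + 1059) = 289 + 1037 = 1326)
(h + a(-20, 17))/(380 + 4726) = (1326 - 17)/(380 + 4726) = 1309/5106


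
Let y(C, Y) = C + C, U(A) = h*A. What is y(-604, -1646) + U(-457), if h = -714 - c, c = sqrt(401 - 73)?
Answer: 325090 + 914*sqrt(82) ≈ 3.3337e+5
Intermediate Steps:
c = 2*sqrt(82) (c = sqrt(328) = 2*sqrt(82) ≈ 18.111)
h = -714 - 2*sqrt(82) ≈ -732.11
U(A) = A*(-714 - 2*sqrt(82)) (U(A) = (-714 - 2*sqrt(82))*A = A*(-714 - 2*sqrt(82)))
y(C, Y) = 2*C
y(-604, -1646) + U(-457) = 2*(-604) - 2*(-457)*(357 + sqrt(82)) = -1208 + (326298 + 914*sqrt(82)) = 325090 + 914*sqrt(82)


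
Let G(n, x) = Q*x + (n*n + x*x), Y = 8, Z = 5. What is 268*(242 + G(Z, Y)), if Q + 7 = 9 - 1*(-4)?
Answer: 101572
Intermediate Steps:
Q = 6 (Q = -7 + (9 - 1*(-4)) = -7 + (9 + 4) = -7 + 13 = 6)
G(n, x) = n**2 + x**2 + 6*x (G(n, x) = 6*x + (n*n + x*x) = 6*x + (n**2 + x**2) = n**2 + x**2 + 6*x)
268*(242 + G(Z, Y)) = 268*(242 + (5**2 + 8**2 + 6*8)) = 268*(242 + (25 + 64 + 48)) = 268*(242 + 137) = 268*379 = 101572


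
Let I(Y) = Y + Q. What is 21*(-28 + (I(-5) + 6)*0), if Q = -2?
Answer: -588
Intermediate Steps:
I(Y) = -2 + Y (I(Y) = Y - 2 = -2 + Y)
21*(-28 + (I(-5) + 6)*0) = 21*(-28 + ((-2 - 5) + 6)*0) = 21*(-28 + (-7 + 6)*0) = 21*(-28 - 1*0) = 21*(-28 + 0) = 21*(-28) = -588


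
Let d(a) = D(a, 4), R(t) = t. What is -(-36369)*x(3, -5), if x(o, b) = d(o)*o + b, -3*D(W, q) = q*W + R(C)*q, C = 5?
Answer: -1345653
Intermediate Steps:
D(W, q) = -5*q/3 - W*q/3 (D(W, q) = -(q*W + 5*q)/3 = -(W*q + 5*q)/3 = -(5*q + W*q)/3 = -5*q/3 - W*q/3)
d(a) = -20/3 - 4*a/3 (d(a) = -⅓*4*(5 + a) = -20/3 - 4*a/3)
x(o, b) = b + o*(-20/3 - 4*o/3) (x(o, b) = (-20/3 - 4*o/3)*o + b = o*(-20/3 - 4*o/3) + b = b + o*(-20/3 - 4*o/3))
-(-36369)*x(3, -5) = -(-36369)*(-5 - 4/3*3*(5 + 3)) = -(-36369)*(-5 - 4/3*3*8) = -(-36369)*(-5 - 32) = -(-36369)*(-37) = -81*16613 = -1345653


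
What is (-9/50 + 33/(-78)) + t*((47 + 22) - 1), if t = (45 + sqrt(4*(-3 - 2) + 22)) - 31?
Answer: 309204/325 + 68*sqrt(2) ≈ 1047.6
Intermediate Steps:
t = 14 + sqrt(2) (t = (45 + sqrt(4*(-5) + 22)) - 31 = (45 + sqrt(-20 + 22)) - 31 = (45 + sqrt(2)) - 31 = 14 + sqrt(2) ≈ 15.414)
(-9/50 + 33/(-78)) + t*((47 + 22) - 1) = (-9/50 + 33/(-78)) + (14 + sqrt(2))*((47 + 22) - 1) = (-9*1/50 + 33*(-1/78)) + (14 + sqrt(2))*(69 - 1) = (-9/50 - 11/26) + (14 + sqrt(2))*68 = -196/325 + (952 + 68*sqrt(2)) = 309204/325 + 68*sqrt(2)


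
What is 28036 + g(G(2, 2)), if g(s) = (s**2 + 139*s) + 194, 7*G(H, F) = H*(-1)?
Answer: 1381328/49 ≈ 28190.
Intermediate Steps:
G(H, F) = -H/7 (G(H, F) = (H*(-1))/7 = (-H)/7 = -H/7)
g(s) = 194 + s**2 + 139*s
28036 + g(G(2, 2)) = 28036 + (194 + (-1/7*2)**2 + 139*(-1/7*2)) = 28036 + (194 + (-2/7)**2 + 139*(-2/7)) = 28036 + (194 + 4/49 - 278/7) = 28036 + 7564/49 = 1381328/49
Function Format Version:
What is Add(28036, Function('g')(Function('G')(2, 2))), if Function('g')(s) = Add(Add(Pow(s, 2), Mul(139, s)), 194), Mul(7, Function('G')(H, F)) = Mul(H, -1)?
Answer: Rational(1381328, 49) ≈ 28190.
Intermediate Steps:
Function('G')(H, F) = Mul(Rational(-1, 7), H) (Function('G')(H, F) = Mul(Rational(1, 7), Mul(H, -1)) = Mul(Rational(1, 7), Mul(-1, H)) = Mul(Rational(-1, 7), H))
Function('g')(s) = Add(194, Pow(s, 2), Mul(139, s))
Add(28036, Function('g')(Function('G')(2, 2))) = Add(28036, Add(194, Pow(Mul(Rational(-1, 7), 2), 2), Mul(139, Mul(Rational(-1, 7), 2)))) = Add(28036, Add(194, Pow(Rational(-2, 7), 2), Mul(139, Rational(-2, 7)))) = Add(28036, Add(194, Rational(4, 49), Rational(-278, 7))) = Add(28036, Rational(7564, 49)) = Rational(1381328, 49)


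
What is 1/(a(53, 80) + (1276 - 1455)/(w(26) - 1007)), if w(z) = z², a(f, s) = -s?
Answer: -331/26301 ≈ -0.012585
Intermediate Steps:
1/(a(53, 80) + (1276 - 1455)/(w(26) - 1007)) = 1/(-1*80 + (1276 - 1455)/(26² - 1007)) = 1/(-80 - 179/(676 - 1007)) = 1/(-80 - 179/(-331)) = 1/(-80 - 179*(-1/331)) = 1/(-80 + 179/331) = 1/(-26301/331) = -331/26301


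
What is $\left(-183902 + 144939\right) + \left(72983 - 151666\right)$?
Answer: $-117646$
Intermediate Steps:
$\left(-183902 + 144939\right) + \left(72983 - 151666\right) = -38963 - 78683 = -117646$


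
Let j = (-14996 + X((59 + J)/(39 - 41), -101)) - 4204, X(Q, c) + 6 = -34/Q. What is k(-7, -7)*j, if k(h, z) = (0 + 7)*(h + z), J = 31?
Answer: 84695128/45 ≈ 1.8821e+6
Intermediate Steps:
k(h, z) = 7*h + 7*z (k(h, z) = 7*(h + z) = 7*h + 7*z)
X(Q, c) = -6 - 34/Q
j = -864236/45 (j = (-14996 + (-6 - 34*(39 - 41)/(59 + 31))) - 4204 = (-14996 + (-6 - 34/(90/(-2)))) - 4204 = (-14996 + (-6 - 34/(90*(-1/2)))) - 4204 = (-14996 + (-6 - 34/(-45))) - 4204 = (-14996 + (-6 - 34*(-1/45))) - 4204 = (-14996 + (-6 + 34/45)) - 4204 = (-14996 - 236/45) - 4204 = -675056/45 - 4204 = -864236/45 ≈ -19205.)
k(-7, -7)*j = (7*(-7) + 7*(-7))*(-864236/45) = (-49 - 49)*(-864236/45) = -98*(-864236/45) = 84695128/45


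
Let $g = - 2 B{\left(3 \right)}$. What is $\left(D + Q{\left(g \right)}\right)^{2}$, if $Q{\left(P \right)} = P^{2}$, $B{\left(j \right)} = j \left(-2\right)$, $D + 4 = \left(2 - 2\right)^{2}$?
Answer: $19600$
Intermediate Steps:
$D = -4$ ($D = -4 + \left(2 - 2\right)^{2} = -4 + 0^{2} = -4 + 0 = -4$)
$B{\left(j \right)} = - 2 j$
$g = 12$ ($g = - 2 \left(\left(-2\right) 3\right) = \left(-2\right) \left(-6\right) = 12$)
$\left(D + Q{\left(g \right)}\right)^{2} = \left(-4 + 12^{2}\right)^{2} = \left(-4 + 144\right)^{2} = 140^{2} = 19600$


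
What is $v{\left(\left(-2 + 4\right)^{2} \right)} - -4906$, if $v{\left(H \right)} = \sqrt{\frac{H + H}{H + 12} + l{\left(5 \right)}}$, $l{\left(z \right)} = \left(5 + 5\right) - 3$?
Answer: $4906 + \frac{\sqrt{30}}{2} \approx 4908.7$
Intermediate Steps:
$l{\left(z \right)} = 7$ ($l{\left(z \right)} = 10 - 3 = 7$)
$v{\left(H \right)} = \sqrt{7 + \frac{2 H}{12 + H}}$ ($v{\left(H \right)} = \sqrt{\frac{H + H}{H + 12} + 7} = \sqrt{\frac{2 H}{12 + H} + 7} = \sqrt{7 + \frac{2 H}{12 + H}}$)
$v{\left(\left(-2 + 4\right)^{2} \right)} - -4906 = \sqrt{3} \sqrt{\frac{28 + 3 \left(-2 + 4\right)^{2}}{12 + \left(-2 + 4\right)^{2}}} - -4906 = \sqrt{3} \sqrt{\frac{28 + 3 \cdot 2^{2}}{12 + 2^{2}}} + 4906 = \sqrt{3} \sqrt{\frac{28 + 3 \cdot 4}{12 + 4}} + 4906 = \sqrt{3} \sqrt{\frac{28 + 12}{16}} + 4906 = \sqrt{3} \sqrt{\frac{1}{16} \cdot 40} + 4906 = \sqrt{3} \sqrt{\frac{5}{2}} + 4906 = \sqrt{3} \frac{\sqrt{10}}{2} + 4906 = \frac{\sqrt{30}}{2} + 4906 = 4906 + \frac{\sqrt{30}}{2}$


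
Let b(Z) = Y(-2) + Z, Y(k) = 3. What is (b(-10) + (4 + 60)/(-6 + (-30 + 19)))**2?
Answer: 33489/289 ≈ 115.88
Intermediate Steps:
b(Z) = 3 + Z
(b(-10) + (4 + 60)/(-6 + (-30 + 19)))**2 = ((3 - 10) + (4 + 60)/(-6 + (-30 + 19)))**2 = (-7 + 64/(-6 - 11))**2 = (-7 + 64/(-17))**2 = (-7 + 64*(-1/17))**2 = (-7 - 64/17)**2 = (-183/17)**2 = 33489/289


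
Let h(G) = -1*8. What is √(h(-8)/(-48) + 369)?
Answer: √13290/6 ≈ 19.214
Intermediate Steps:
h(G) = -8
√(h(-8)/(-48) + 369) = √(-8/(-48) + 369) = √(-8*(-1/48) + 369) = √(⅙ + 369) = √(2215/6) = √13290/6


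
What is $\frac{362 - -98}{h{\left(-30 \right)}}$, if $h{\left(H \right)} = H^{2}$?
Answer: $\frac{23}{45} \approx 0.51111$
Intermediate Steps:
$\frac{362 - -98}{h{\left(-30 \right)}} = \frac{362 - -98}{\left(-30\right)^{2}} = \frac{362 + 98}{900} = 460 \cdot \frac{1}{900} = \frac{23}{45}$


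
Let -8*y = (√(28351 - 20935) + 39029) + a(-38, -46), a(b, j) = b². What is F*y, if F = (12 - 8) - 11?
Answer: 283311/8 + 21*√206/4 ≈ 35489.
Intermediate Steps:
F = -7 (F = 4 - 11 = -7)
y = -40473/8 - 3*√206/4 (y = -((√(28351 - 20935) + 39029) + (-38)²)/8 = -((√7416 + 39029) + 1444)/8 = -((6*√206 + 39029) + 1444)/8 = -((39029 + 6*√206) + 1444)/8 = -(40473 + 6*√206)/8 = -40473/8 - 3*√206/4 ≈ -5069.9)
F*y = -7*(-40473/8 - 3*√206/4) = 283311/8 + 21*√206/4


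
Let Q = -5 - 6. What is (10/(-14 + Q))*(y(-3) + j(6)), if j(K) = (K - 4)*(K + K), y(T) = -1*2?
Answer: -44/5 ≈ -8.8000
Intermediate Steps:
Q = -11
y(T) = -2
j(K) = 2*K*(-4 + K) (j(K) = (-4 + K)*(2*K) = 2*K*(-4 + K))
(10/(-14 + Q))*(y(-3) + j(6)) = (10/(-14 - 11))*(-2 + 2*6*(-4 + 6)) = (10/(-25))*(-2 + 2*6*2) = (-1/25*10)*(-2 + 24) = -⅖*22 = -44/5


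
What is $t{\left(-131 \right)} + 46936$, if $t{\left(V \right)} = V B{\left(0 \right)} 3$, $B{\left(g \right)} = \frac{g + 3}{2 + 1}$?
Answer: $46543$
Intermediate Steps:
$B{\left(g \right)} = 1 + \frac{g}{3}$ ($B{\left(g \right)} = \frac{3 + g}{3} = \left(3 + g\right) \frac{1}{3} = 1 + \frac{g}{3}$)
$t{\left(V \right)} = 3 V$ ($t{\left(V \right)} = V \left(1 + \frac{1}{3} \cdot 0\right) 3 = V \left(1 + 0\right) 3 = V 1 \cdot 3 = V 3 = 3 V$)
$t{\left(-131 \right)} + 46936 = 3 \left(-131\right) + 46936 = -393 + 46936 = 46543$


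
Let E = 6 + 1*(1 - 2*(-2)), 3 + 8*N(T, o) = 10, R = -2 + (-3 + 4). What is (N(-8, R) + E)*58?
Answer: 2755/4 ≈ 688.75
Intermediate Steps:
R = -1 (R = -2 + 1 = -1)
N(T, o) = 7/8 (N(T, o) = -3/8 + (⅛)*10 = -3/8 + 5/4 = 7/8)
E = 11 (E = 6 + 1*(1 + 4) = 6 + 1*5 = 6 + 5 = 11)
(N(-8, R) + E)*58 = (7/8 + 11)*58 = (95/8)*58 = 2755/4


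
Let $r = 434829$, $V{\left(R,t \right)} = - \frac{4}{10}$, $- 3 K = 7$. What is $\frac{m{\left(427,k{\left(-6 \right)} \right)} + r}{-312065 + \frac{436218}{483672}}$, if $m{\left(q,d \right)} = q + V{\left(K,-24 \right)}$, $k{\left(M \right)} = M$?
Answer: $- \frac{58478040712}{41926851795} \approx -1.3948$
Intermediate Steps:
$K = - \frac{7}{3}$ ($K = \left(- \frac{1}{3}\right) 7 = - \frac{7}{3} \approx -2.3333$)
$V{\left(R,t \right)} = - \frac{2}{5}$ ($V{\left(R,t \right)} = \left(-4\right) \frac{1}{10} = - \frac{2}{5}$)
$m{\left(q,d \right)} = - \frac{2}{5} + q$ ($m{\left(q,d \right)} = q - \frac{2}{5} = - \frac{2}{5} + q$)
$\frac{m{\left(427,k{\left(-6 \right)} \right)} + r}{-312065 + \frac{436218}{483672}} = \frac{\left(- \frac{2}{5} + 427\right) + 434829}{-312065 + \frac{436218}{483672}} = \frac{\frac{2133}{5} + 434829}{-312065 + 436218 \cdot \frac{1}{483672}} = \frac{2176278}{5 \left(-312065 + \frac{72703}{80612}\right)} = \frac{2176278}{5 \left(- \frac{25156111077}{80612}\right)} = \frac{2176278}{5} \left(- \frac{80612}{25156111077}\right) = - \frac{58478040712}{41926851795}$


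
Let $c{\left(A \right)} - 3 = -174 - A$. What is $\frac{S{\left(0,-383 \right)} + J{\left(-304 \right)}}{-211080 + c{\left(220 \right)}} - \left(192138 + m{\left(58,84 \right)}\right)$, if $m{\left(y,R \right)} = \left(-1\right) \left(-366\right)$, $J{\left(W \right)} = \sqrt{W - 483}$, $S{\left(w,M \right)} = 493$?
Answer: $- \frac{40709013877}{211471} - \frac{i \sqrt{787}}{211471} \approx -1.925 \cdot 10^{5} - 0.00013266 i$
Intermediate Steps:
$J{\left(W \right)} = \sqrt{-483 + W}$
$c{\left(A \right)} = -171 - A$ ($c{\left(A \right)} = 3 - \left(174 + A\right) = -171 - A$)
$m{\left(y,R \right)} = 366$
$\frac{S{\left(0,-383 \right)} + J{\left(-304 \right)}}{-211080 + c{\left(220 \right)}} - \left(192138 + m{\left(58,84 \right)}\right) = \frac{493 + \sqrt{-483 - 304}}{-211080 - 391} - \left(192138 + 366\right) = \frac{493 + \sqrt{-787}}{-211080 - 391} - 192504 = \frac{493 + i \sqrt{787}}{-211080 - 391} - 192504 = \frac{493 + i \sqrt{787}}{-211471} - 192504 = \left(493 + i \sqrt{787}\right) \left(- \frac{1}{211471}\right) - 192504 = \left(- \frac{493}{211471} - \frac{i \sqrt{787}}{211471}\right) - 192504 = - \frac{40709013877}{211471} - \frac{i \sqrt{787}}{211471}$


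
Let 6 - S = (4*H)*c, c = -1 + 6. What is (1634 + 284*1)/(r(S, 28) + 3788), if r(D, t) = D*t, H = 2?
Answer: 959/1418 ≈ 0.67630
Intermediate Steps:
c = 5
S = -34 (S = 6 - 4*2*5 = 6 - 8*5 = 6 - 1*40 = 6 - 40 = -34)
(1634 + 284*1)/(r(S, 28) + 3788) = (1634 + 284*1)/(-34*28 + 3788) = (1634 + 284)/(-952 + 3788) = 1918/2836 = 1918*(1/2836) = 959/1418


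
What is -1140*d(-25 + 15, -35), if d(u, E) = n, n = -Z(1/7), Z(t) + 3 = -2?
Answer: -5700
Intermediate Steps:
Z(t) = -5 (Z(t) = -3 - 2 = -5)
n = 5 (n = -1*(-5) = 5)
d(u, E) = 5
-1140*d(-25 + 15, -35) = -1140*5 = -5700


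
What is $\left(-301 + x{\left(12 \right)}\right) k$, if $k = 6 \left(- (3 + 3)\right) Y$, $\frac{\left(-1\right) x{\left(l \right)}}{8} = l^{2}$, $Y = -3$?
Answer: $-156924$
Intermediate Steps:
$x{\left(l \right)} = - 8 l^{2}$
$k = 108$ ($k = 6 \left(- (3 + 3)\right) \left(-3\right) = 6 \left(\left(-1\right) 6\right) \left(-3\right) = 6 \left(-6\right) \left(-3\right) = \left(-36\right) \left(-3\right) = 108$)
$\left(-301 + x{\left(12 \right)}\right) k = \left(-301 - 8 \cdot 12^{2}\right) 108 = \left(-301 - 1152\right) 108 = \left(-1453\right) 108 = -156924$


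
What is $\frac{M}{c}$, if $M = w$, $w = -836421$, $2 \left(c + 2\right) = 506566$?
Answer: $- \frac{278807}{84427} \approx -3.3023$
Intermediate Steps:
$c = 253281$ ($c = -2 + \frac{1}{2} \cdot 506566 = -2 + 253283 = 253281$)
$M = -836421$
$\frac{M}{c} = - \frac{836421}{253281} = \left(-836421\right) \frac{1}{253281} = - \frac{278807}{84427}$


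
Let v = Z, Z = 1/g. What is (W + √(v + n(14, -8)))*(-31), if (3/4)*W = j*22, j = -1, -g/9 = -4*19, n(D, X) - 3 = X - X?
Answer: 2728/3 - 31*√39007/114 ≈ 855.63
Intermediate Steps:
n(D, X) = 3 (n(D, X) = 3 + (X - X) = 3 + 0 = 3)
g = 684 (g = -(-36)*19 = -9*(-76) = 684)
Z = 1/684 ≈ 0.0014620
v = 1/684 ≈ 0.0014620
W = -88/3 (W = 4*(-1*22)/3 = (4/3)*(-22) = -88/3 ≈ -29.333)
(W + √(v + n(14, -8)))*(-31) = (-88/3 + √(1/684 + 3))*(-31) = (-88/3 + √(2053/684))*(-31) = (-88/3 + √39007/114)*(-31) = 2728/3 - 31*√39007/114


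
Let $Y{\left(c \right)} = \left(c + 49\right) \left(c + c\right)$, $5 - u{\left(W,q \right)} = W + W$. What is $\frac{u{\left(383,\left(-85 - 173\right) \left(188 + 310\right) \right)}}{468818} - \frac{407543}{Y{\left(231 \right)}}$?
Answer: $- \frac{13654424081}{4331878320} \approx -3.1521$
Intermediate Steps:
$u{\left(W,q \right)} = 5 - 2 W$ ($u{\left(W,q \right)} = 5 - \left(W + W\right) = 5 - 2 W$)
$Y{\left(c \right)} = 2 c \left(49 + c\right)$ ($Y{\left(c \right)} = \left(49 + c\right) 2 c = 2 c \left(49 + c\right)$)
$\frac{u{\left(383,\left(-85 - 173\right) \left(188 + 310\right) \right)}}{468818} - \frac{407543}{Y{\left(231 \right)}} = \frac{5 - 766}{468818} - \frac{407543}{2 \cdot 231 \left(49 + 231\right)} = \left(5 - 766\right) \frac{1}{468818} - \frac{407543}{2 \cdot 231 \cdot 280} = \left(-761\right) \frac{1}{468818} - \frac{407543}{129360} = - \frac{761}{468818} - \frac{407543}{129360} = - \frac{13654424081}{4331878320}$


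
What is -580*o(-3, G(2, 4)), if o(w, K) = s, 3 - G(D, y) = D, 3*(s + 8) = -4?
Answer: 16240/3 ≈ 5413.3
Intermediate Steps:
s = -28/3 (s = -8 + (⅓)*(-4) = -8 - 4/3 = -28/3 ≈ -9.3333)
G(D, y) = 3 - D
o(w, K) = -28/3
-580*o(-3, G(2, 4)) = -580*(-28/3) = 16240/3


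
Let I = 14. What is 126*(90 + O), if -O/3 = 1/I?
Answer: 11313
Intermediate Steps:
O = -3/14 ≈ -0.21429
126*(90 + O) = 126*(90 - 3/14) = 126*(1257/14) = 11313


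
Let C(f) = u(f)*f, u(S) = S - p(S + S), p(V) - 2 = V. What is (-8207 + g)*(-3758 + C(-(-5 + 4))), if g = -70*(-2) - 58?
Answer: 30558125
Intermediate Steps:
p(V) = 2 + V
u(S) = -2 - S (u(S) = S - (2 + (S + S)) = S - (2 + 2*S) = S + (-2 - 2*S) = -2 - S)
g = 82 (g = 140 - 58 = 82)
C(f) = f*(-2 - f) (C(f) = (-2 - f)*f = f*(-2 - f))
(-8207 + g)*(-3758 + C(-(-5 + 4))) = (-8207 + 82)*(-3758 - (-(-5 + 4))*(2 - (-5 + 4))) = -8125*(-3758 - (-1*(-1))*(2 - 1*(-1))) = -8125*(-3758 - 1*1*(2 + 1)) = -8125*(-3758 - 1*1*3) = -8125*(-3758 - 3) = -8125*(-3761) = 30558125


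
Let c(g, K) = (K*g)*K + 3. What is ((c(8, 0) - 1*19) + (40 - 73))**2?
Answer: 2401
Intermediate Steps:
c(g, K) = 3 + g*K**2 (c(g, K) = g*K**2 + 3 = 3 + g*K**2)
((c(8, 0) - 1*19) + (40 - 73))**2 = (((3 + 8*0**2) - 1*19) + (40 - 73))**2 = (((3 + 8*0) - 19) - 33)**2 = (((3 + 0) - 19) - 33)**2 = ((3 - 19) - 33)**2 = (-16 - 33)**2 = (-49)**2 = 2401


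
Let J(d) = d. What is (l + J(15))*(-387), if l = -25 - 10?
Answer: 7740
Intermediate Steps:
l = -35
(l + J(15))*(-387) = (-35 + 15)*(-387) = -20*(-387) = 7740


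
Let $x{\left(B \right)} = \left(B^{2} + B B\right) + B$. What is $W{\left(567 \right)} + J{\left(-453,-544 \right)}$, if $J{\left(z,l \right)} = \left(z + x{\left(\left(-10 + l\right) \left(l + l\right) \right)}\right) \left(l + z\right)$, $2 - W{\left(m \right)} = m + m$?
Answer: $-724440687660211$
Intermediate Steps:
$x{\left(B \right)} = B + 2 B^{2}$ ($x{\left(B \right)} = \left(B^{2} + B^{2}\right) + B = 2 B^{2} + B = B + 2 B^{2}$)
$W{\left(m \right)} = 2 - 2 m$ ($W{\left(m \right)} = 2 - \left(m + m\right) = 2 - 2 m$)
$J{\left(z,l \right)} = \left(l + z\right) \left(z + 2 l \left(1 + 4 l \left(-10 + l\right)\right) \left(-10 + l\right)\right)$ ($J{\left(z,l \right)} = \left(z + \left(-10 + l\right) \left(l + l\right) \left(1 + 2 \left(-10 + l\right) \left(l + l\right)\right)\right) \left(l + z\right) = \left(z + \left(-10 + l\right) 2 l \left(1 + 2 \left(-10 + l\right) 2 l\right)\right) \left(l + z\right) = \left(z + 2 l \left(-10 + l\right) \left(1 + 2 \cdot 2 l \left(-10 + l\right)\right)\right) \left(l + z\right) = \left(z + 2 l \left(-10 + l\right) \left(1 + 4 l \left(-10 + l\right)\right)\right) \left(l + z\right) = \left(z + 2 l \left(1 + 4 l \left(-10 + l\right)\right) \left(-10 + l\right)\right) \left(l + z\right) = \left(l + z\right) \left(z + 2 l \left(1 + 4 l \left(-10 + l\right)\right) \left(-10 + l\right)\right)$)
$W{\left(567 \right)} + J{\left(-453,-544 \right)} = \left(2 - 1134\right) + \left(\left(-453\right)^{2} - -246432 + 2 \left(-544\right)^{2} \left(1 + 4 \left(-544\right) \left(-10 - 544\right)\right) \left(-10 - 544\right) + 2 \left(-544\right) \left(-453\right) \left(1 + 4 \left(-544\right) \left(-10 - 544\right)\right) \left(-10 - 544\right)\right) = \left(2 - 1134\right) + \left(205209 + 246432 + 2 \cdot 295936 \left(1 + 4 \left(-544\right) \left(-554\right)\right) \left(-554\right) + 2 \left(-544\right) \left(-453\right) \left(1 + 4 \left(-544\right) \left(-554\right)\right) \left(-554\right)\right) = -1132 + \left(205209 + 246432 + 2 \cdot 295936 \left(1 + 1205504\right) \left(-554\right) + 2 \left(-544\right) \left(-453\right) \left(1 + 1205504\right) \left(-554\right)\right) = -1132 + \left(205209 + 246432 + 2 \cdot 295936 \cdot 1205505 \left(-554\right) + 2 \left(-544\right) \left(-453\right) 1205505 \left(-554\right)\right) = -1132 + \left(205209 + 246432 - 395281579069440 - 329159109041280\right) = -1132 - 724440687659079 = -724440687660211$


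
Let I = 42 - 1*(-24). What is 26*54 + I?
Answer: 1470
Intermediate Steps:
I = 66 (I = 42 + 24 = 66)
26*54 + I = 26*54 + 66 = 1404 + 66 = 1470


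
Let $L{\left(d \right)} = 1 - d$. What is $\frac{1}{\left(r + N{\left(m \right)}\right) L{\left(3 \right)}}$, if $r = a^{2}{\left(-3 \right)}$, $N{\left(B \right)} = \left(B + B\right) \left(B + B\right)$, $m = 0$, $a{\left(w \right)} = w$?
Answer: $- \frac{1}{18} \approx -0.055556$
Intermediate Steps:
$N{\left(B \right)} = 4 B^{2}$ ($N{\left(B \right)} = 2 B 2 B = 4 B^{2}$)
$r = 9$ ($r = \left(-3\right)^{2} = 9$)
$\frac{1}{\left(r + N{\left(m \right)}\right) L{\left(3 \right)}} = \frac{1}{\left(9 + 4 \cdot 0^{2}\right) \left(1 - 3\right)} = \frac{1}{\left(9 + 4 \cdot 0\right) \left(1 - 3\right)} = \frac{1}{\left(9 + 0\right) \left(-2\right)} = \frac{1}{9 \left(-2\right)} = \frac{1}{-18} = - \frac{1}{18}$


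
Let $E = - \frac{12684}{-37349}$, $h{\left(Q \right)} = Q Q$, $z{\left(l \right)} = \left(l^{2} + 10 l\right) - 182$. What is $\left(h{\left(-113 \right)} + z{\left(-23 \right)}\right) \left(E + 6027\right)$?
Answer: $\frac{170637251106}{2197} \approx 7.7668 \cdot 10^{7}$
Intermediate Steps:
$z{\left(l \right)} = -182 + l^{2} + 10 l$
$h{\left(Q \right)} = Q^{2}$
$E = \frac{12684}{37349}$ ($E = \left(-12684\right) \left(- \frac{1}{37349}\right) = \frac{12684}{37349} \approx 0.33961$)
$\left(h{\left(-113 \right)} + z{\left(-23 \right)}\right) \left(E + 6027\right) = \left(\left(-113\right)^{2} + \left(-182 + \left(-23\right)^{2} + 10 \left(-23\right)\right)\right) \left(\frac{12684}{37349} + 6027\right) = \left(12769 - -117\right) \frac{225115107}{37349} = \left(12769 + 117\right) \frac{225115107}{37349} = 12886 \cdot \frac{225115107}{37349} = \frac{170637251106}{2197}$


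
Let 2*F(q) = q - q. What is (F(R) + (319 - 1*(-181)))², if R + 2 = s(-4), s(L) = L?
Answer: 250000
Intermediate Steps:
R = -6 (R = -2 - 4 = -6)
F(q) = 0 (F(q) = (q - q)/2 = (½)*0 = 0)
(F(R) + (319 - 1*(-181)))² = (0 + (319 - 1*(-181)))² = (0 + (319 + 181))² = (0 + 500)² = 500² = 250000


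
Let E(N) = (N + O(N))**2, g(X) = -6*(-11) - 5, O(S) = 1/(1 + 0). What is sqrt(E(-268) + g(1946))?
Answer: 5*sqrt(2854) ≈ 267.11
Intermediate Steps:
O(S) = 1 (O(S) = 1/1 = 1)
g(X) = 61 (g(X) = 66 - 5 = 61)
E(N) = (1 + N)**2 (E(N) = (N + 1)**2 = (1 + N)**2)
sqrt(E(-268) + g(1946)) = sqrt((1 - 268)**2 + 61) = sqrt((-267)**2 + 61) = sqrt(71289 + 61) = sqrt(71350) = 5*sqrt(2854)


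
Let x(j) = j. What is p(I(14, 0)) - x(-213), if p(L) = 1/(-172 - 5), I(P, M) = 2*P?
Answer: 37700/177 ≈ 212.99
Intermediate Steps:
p(L) = -1/177 (p(L) = 1/(-177) = -1/177)
p(I(14, 0)) - x(-213) = -1/177 - 1*(-213) = -1/177 + 213 = 37700/177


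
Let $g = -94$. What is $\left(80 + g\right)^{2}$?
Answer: $196$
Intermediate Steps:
$\left(80 + g\right)^{2} = \left(80 - 94\right)^{2} = \left(-14\right)^{2} = 196$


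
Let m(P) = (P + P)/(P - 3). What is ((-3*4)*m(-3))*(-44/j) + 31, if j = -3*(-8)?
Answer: 53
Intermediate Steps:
j = 24
m(P) = 2*P/(-3 + P) (m(P) = (2*P)/(-3 + P) = 2*P/(-3 + P))
((-3*4)*m(-3))*(-44/j) + 31 = ((-3*4)*(2*(-3)/(-3 - 3)))*(-44/24) + 31 = (-24*(-3)/(-6))*(-44*1/24) + 31 = -24*(-3)*(-1)/6*(-11/6) + 31 = -12*1*(-11/6) + 31 = -12*(-11/6) + 31 = 22 + 31 = 53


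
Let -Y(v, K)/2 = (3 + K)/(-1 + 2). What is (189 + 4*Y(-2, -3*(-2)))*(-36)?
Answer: -4212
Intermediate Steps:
Y(v, K) = -6 - 2*K (Y(v, K) = -2*(3 + K)/(-1 + 2) = -2*(3 + K)/1 = -2*(3 + K) = -6 - 2*K)
(189 + 4*Y(-2, -3*(-2)))*(-36) = (189 + 4*(-6 - (-6)*(-2)))*(-36) = (189 + 4*(-6 - 2*6))*(-36) = (189 + 4*(-6 - 12))*(-36) = (189 + 4*(-18))*(-36) = (189 - 72)*(-36) = 117*(-36) = -4212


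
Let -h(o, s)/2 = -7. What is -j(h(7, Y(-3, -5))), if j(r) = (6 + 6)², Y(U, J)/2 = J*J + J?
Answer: -144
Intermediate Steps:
Y(U, J) = 2*J + 2*J² (Y(U, J) = 2*(J*J + J) = 2*(J² + J) = 2*(J + J²) = 2*J + 2*J²)
h(o, s) = 14 (h(o, s) = -2*(-7) = 14)
j(r) = 144 (j(r) = 12² = 144)
-j(h(7, Y(-3, -5))) = -1*144 = -144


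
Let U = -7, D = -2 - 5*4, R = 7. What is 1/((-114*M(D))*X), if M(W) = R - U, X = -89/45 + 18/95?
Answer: 15/42812 ≈ 0.00035037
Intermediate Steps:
D = -22 (D = -2 - 20 = -22)
X = -1529/855 (X = -89*1/45 + 18*(1/95) = -89/45 + 18/95 = -1529/855 ≈ -1.7883)
M(W) = 14 (M(W) = 7 - 1*(-7) = 7 + 7 = 14)
1/((-114*M(D))*X) = 1/(-114*14*(-1529/855)) = 1/(-1596*(-1529/855)) = 1/(42812/15) = 15/42812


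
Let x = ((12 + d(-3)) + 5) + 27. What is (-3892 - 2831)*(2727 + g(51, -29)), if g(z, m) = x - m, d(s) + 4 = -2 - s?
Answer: -18804231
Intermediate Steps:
d(s) = -6 - s (d(s) = -4 + (-2 - s) = -6 - s)
x = 41 (x = ((12 + (-6 - 1*(-3))) + 5) + 27 = ((12 + (-6 + 3)) + 5) + 27 = ((12 - 3) + 5) + 27 = (9 + 5) + 27 = 14 + 27 = 41)
g(z, m) = 41 - m
(-3892 - 2831)*(2727 + g(51, -29)) = (-3892 - 2831)*(2727 + (41 - 1*(-29))) = -6723*(2727 + (41 + 29)) = -6723*(2727 + 70) = -6723*2797 = -18804231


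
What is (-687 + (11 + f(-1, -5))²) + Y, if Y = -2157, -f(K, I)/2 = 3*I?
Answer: -1163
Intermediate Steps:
f(K, I) = -6*I
(-687 + (11 + f(-1, -5))²) + Y = (-687 + (11 - 6*(-5))²) - 2157 = (-687 + (11 + 30)²) - 2157 = (-687 + 41²) - 2157 = (-687 + 1681) - 2157 = 994 - 2157 = -1163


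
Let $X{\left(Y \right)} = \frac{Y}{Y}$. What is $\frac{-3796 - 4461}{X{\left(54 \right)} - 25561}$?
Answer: $\frac{8257}{25560} \approx 0.32304$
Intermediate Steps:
$X{\left(Y \right)} = 1$
$\frac{-3796 - 4461}{X{\left(54 \right)} - 25561} = \frac{-3796 - 4461}{1 - 25561} = - \frac{8257}{-25560} = \left(-8257\right) \left(- \frac{1}{25560}\right) = \frac{8257}{25560}$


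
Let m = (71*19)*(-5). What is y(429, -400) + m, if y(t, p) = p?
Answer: -7145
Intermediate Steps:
m = -6745 (m = 1349*(-5) = -6745)
y(429, -400) + m = -400 - 6745 = -7145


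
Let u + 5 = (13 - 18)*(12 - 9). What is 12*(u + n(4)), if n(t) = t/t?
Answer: -228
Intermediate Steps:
n(t) = 1
u = -20 (u = -5 + (13 - 18)*(12 - 9) = -5 - 5*3 = -5 - 15 = -20)
12*(u + n(4)) = 12*(-20 + 1) = 12*(-19) = -228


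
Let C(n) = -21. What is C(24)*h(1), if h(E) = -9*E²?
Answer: 189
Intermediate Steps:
C(24)*h(1) = -(-189)*1² = -(-189) = -21*(-9) = 189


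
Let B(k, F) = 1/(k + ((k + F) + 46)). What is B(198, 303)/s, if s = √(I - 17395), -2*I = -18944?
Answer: -I*√7923/5902635 ≈ -1.508e-5*I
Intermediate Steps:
B(k, F) = 1/(46 + F + 2*k) (B(k, F) = 1/(k + ((F + k) + 46)) = 1/(k + (46 + F + k)) = 1/(46 + F + 2*k))
I = 9472 (I = -½*(-18944) = 9472)
s = I*√7923 (s = √(9472 - 17395) = √(-7923) = I*√7923 ≈ 89.011*I)
B(198, 303)/s = 1/((46 + 303 + 2*198)*((I*√7923))) = (-I*√7923/7923)/(46 + 303 + 396) = (-I*√7923/7923)/745 = -I*√7923/5902635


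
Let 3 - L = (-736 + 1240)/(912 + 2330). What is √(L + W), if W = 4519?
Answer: 7*√242485390/1621 ≈ 67.245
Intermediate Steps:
L = 4611/1621 (L = 3 - (-736 + 1240)/(912 + 2330) = 3 - 504/3242 = 3 - 1*252/1621 = 3 - 252/1621 = 4611/1621 ≈ 2.8445)
√(L + W) = √(4611/1621 + 4519) = √(7329910/1621) = 7*√242485390/1621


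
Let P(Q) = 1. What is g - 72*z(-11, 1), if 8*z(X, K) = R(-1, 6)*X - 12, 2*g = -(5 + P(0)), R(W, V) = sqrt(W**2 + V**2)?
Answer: 105 + 99*sqrt(37) ≈ 707.19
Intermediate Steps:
R(W, V) = sqrt(V**2 + W**2)
g = -3 (g = (-(5 + 1))/2 = (-1*6)/2 = (1/2)*(-6) = -3)
z(X, K) = -3/2 + X*sqrt(37)/8 (z(X, K) = (sqrt(6**2 + (-1)**2)*X - 12)/8 = (sqrt(36 + 1)*X - 12)/8 = (sqrt(37)*X - 12)/8 = (X*sqrt(37) - 12)/8 = (-12 + X*sqrt(37))/8 = -3/2 + X*sqrt(37)/8)
g - 72*z(-11, 1) = -3 - 72*(-3/2 + (1/8)*(-11)*sqrt(37)) = -3 - 72*(-3/2 - 11*sqrt(37)/8) = -3 + (108 + 99*sqrt(37)) = 105 + 99*sqrt(37)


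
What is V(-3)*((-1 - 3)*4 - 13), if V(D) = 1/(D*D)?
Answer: -29/9 ≈ -3.2222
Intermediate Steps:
V(D) = D⁻² (V(D) = 1/(D²) = D⁻²)
V(-3)*((-1 - 3)*4 - 13) = ((-1 - 3)*4 - 13)/(-3)² = (-4*4 - 13)/9 = (-16 - 13)/9 = (⅑)*(-29) = -29/9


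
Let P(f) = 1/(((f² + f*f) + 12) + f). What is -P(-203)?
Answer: -1/82227 ≈ -1.2161e-5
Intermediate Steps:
P(f) = 1/(12 + f + 2*f²) (P(f) = 1/(((f² + f²) + 12) + f) = 1/((2*f² + 12) + f) = 1/((12 + 2*f²) + f) = 1/(12 + f + 2*f²))
-P(-203) = -1/(12 - 203 + 2*(-203)²) = -1/(12 - 203 + 2*41209) = -1/(12 - 203 + 82418) = -1/82227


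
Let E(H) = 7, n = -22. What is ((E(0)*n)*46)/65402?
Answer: -3542/32701 ≈ -0.10831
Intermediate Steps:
((E(0)*n)*46)/65402 = ((7*(-22))*46)/65402 = -154*46*(1/65402) = -7084*1/65402 = -3542/32701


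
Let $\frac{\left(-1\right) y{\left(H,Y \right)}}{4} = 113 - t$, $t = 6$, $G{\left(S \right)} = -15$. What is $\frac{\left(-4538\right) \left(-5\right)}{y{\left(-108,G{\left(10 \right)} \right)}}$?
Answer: $- \frac{11345}{214} \approx -53.014$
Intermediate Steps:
$y{\left(H,Y \right)} = -428$ ($y{\left(H,Y \right)} = - 4 \left(113 - 6\right) = \left(-4\right) 107 = -428$)
$\frac{\left(-4538\right) \left(-5\right)}{y{\left(-108,G{\left(10 \right)} \right)}} = \frac{\left(-4538\right) \left(-5\right)}{-428} = 22690 \left(- \frac{1}{428}\right) = - \frac{11345}{214}$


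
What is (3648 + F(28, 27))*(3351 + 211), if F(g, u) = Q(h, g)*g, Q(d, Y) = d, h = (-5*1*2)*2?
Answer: 10999456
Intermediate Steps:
h = -20 (h = -5*2*2 = -10*2 = -20)
F(g, u) = -20*g
(3648 + F(28, 27))*(3351 + 211) = (3648 - 20*28)*(3351 + 211) = (3648 - 560)*3562 = 3088*3562 = 10999456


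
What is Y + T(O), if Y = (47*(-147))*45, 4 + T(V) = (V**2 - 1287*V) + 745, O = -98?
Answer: -174434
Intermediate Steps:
T(V) = 741 + V**2 - 1287*V (T(V) = -4 + ((V**2 - 1287*V) + 745) = -4 + (745 + V**2 - 1287*V) = 741 + V**2 - 1287*V)
Y = -310905 (Y = -6909*45 = -310905)
Y + T(O) = -310905 + (741 + (-98)**2 - 1287*(-98)) = -310905 + (741 + 9604 + 126126) = -310905 + 136471 = -174434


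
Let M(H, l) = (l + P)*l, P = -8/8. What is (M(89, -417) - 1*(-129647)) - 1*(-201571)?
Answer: 505524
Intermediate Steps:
P = -1 (P = -8*⅛ = -1)
M(H, l) = l*(-1 + l) (M(H, l) = (l - 1)*l = (-1 + l)*l = l*(-1 + l))
(M(89, -417) - 1*(-129647)) - 1*(-201571) = (-417*(-1 - 417) - 1*(-129647)) - 1*(-201571) = (-417*(-418) + 129647) + 201571 = (174306 + 129647) + 201571 = 303953 + 201571 = 505524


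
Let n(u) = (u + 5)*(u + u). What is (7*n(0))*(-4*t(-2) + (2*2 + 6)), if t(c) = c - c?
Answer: 0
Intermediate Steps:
t(c) = 0
n(u) = 2*u*(5 + u) (n(u) = (5 + u)*(2*u) = 2*u*(5 + u))
(7*n(0))*(-4*t(-2) + (2*2 + 6)) = (7*(2*0*(5 + 0)))*(-4*0 + (2*2 + 6)) = (7*(2*0*5))*(0 + (4 + 6)) = (7*0)*(0 + 10) = 0*10 = 0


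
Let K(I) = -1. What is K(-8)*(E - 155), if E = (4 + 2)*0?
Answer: 155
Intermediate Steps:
E = 0 (E = 6*0 = 0)
K(-8)*(E - 155) = -(0 - 155) = -1*(-155) = 155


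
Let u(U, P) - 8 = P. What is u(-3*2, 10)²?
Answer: 324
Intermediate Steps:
u(U, P) = 8 + P
u(-3*2, 10)² = (8 + 10)² = 18² = 324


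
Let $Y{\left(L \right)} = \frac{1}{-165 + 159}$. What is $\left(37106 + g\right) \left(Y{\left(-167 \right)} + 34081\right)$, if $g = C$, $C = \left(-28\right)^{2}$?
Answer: $1291322775$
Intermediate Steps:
$Y{\left(L \right)} = - \frac{1}{6}$ ($Y{\left(L \right)} = \frac{1}{-6} = - \frac{1}{6}$)
$C = 784$
$g = 784$
$\left(37106 + g\right) \left(Y{\left(-167 \right)} + 34081\right) = \left(37106 + 784\right) \left(- \frac{1}{6} + 34081\right) = 37890 \cdot \frac{204485}{6} = 1291322775$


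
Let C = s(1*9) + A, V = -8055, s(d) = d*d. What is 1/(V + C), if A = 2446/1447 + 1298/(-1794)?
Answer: -1297959/10348670107 ≈ -0.00012542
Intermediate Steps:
A = 1254959/1297959 (A = 2446*(1/1447) + 1298*(-1/1794) = 2446/1447 - 649/897 = 1254959/1297959 ≈ 0.96687)
s(d) = d**2
C = 106389638/1297959 (C = (1*9)**2 + 1254959/1297959 = 9**2 + 1254959/1297959 = 81 + 1254959/1297959 = 106389638/1297959 ≈ 81.967)
1/(V + C) = 1/(-8055 + 106389638/1297959) = 1/(-10348670107/1297959) = -1297959/10348670107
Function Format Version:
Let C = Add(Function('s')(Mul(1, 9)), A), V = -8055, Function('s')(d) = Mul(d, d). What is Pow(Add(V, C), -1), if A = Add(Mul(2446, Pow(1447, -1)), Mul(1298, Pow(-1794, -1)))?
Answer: Rational(-1297959, 10348670107) ≈ -0.00012542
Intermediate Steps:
A = Rational(1254959, 1297959) (A = Add(Mul(2446, Rational(1, 1447)), Mul(1298, Rational(-1, 1794))) = Add(Rational(2446, 1447), Rational(-649, 897)) = Rational(1254959, 1297959) ≈ 0.96687)
Function('s')(d) = Pow(d, 2)
C = Rational(106389638, 1297959) (C = Add(Pow(Mul(1, 9), 2), Rational(1254959, 1297959)) = Add(Pow(9, 2), Rational(1254959, 1297959)) = Add(81, Rational(1254959, 1297959)) = Rational(106389638, 1297959) ≈ 81.967)
Pow(Add(V, C), -1) = Pow(Add(-8055, Rational(106389638, 1297959)), -1) = Pow(Rational(-10348670107, 1297959), -1) = Rational(-1297959, 10348670107)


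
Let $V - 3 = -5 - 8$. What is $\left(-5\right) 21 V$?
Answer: $1050$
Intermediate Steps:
$V = -10$ ($V = 3 - 13 = -10$)
$\left(-5\right) 21 V = \left(-5\right) 21 \left(-10\right) = \left(-105\right) \left(-10\right) = 1050$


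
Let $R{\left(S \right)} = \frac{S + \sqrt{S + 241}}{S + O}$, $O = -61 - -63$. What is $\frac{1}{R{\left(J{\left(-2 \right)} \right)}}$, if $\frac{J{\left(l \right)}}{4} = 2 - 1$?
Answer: $- \frac{24}{229} + \frac{42 \sqrt{5}}{229} \approx 0.30531$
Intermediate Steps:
$J{\left(l \right)} = 4$ ($J{\left(l \right)} = 4 \left(2 - 1\right) = 4 \cdot 1 = 4$)
$O = 2$ ($O = -61 + 63 = 2$)
$R{\left(S \right)} = \frac{S + \sqrt{241 + S}}{2 + S}$ ($R{\left(S \right)} = \frac{S + \sqrt{S + 241}}{S + 2} = \frac{S + \sqrt{241 + S}}{2 + S}$)
$\frac{1}{R{\left(J{\left(-2 \right)} \right)}} = \frac{1}{\frac{1}{2 + 4} \left(4 + \sqrt{241 + 4}\right)} = \frac{1}{\frac{1}{6} \left(4 + \sqrt{245}\right)} = \frac{1}{\frac{1}{6} \left(4 + 7 \sqrt{5}\right)} = \frac{1}{\frac{2}{3} + \frac{7 \sqrt{5}}{6}}$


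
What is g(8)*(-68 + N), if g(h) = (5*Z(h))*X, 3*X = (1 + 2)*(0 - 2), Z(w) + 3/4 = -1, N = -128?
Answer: -3430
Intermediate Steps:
Z(w) = -7/4 (Z(w) = -3/4 - 1 = -7/4)
X = -2 (X = ((1 + 2)*(0 - 2))/3 = (3*(-2))/3 = (1/3)*(-6) = -2)
g(h) = 35/2 (g(h) = (5*(-7/4))*(-2) = -35/4*(-2) = 35/2)
g(8)*(-68 + N) = 35*(-68 - 128)/2 = (35/2)*(-196) = -3430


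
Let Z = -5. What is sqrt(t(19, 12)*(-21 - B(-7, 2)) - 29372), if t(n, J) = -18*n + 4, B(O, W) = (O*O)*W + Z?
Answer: 2*sqrt(2290) ≈ 95.708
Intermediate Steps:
B(O, W) = -5 + W*O**2 (B(O, W) = (O*O)*W - 5 = O**2*W - 5 = W*O**2 - 5 = -5 + W*O**2)
t(n, J) = 4 - 18*n
sqrt(t(19, 12)*(-21 - B(-7, 2)) - 29372) = sqrt((4 - 18*19)*(-21 - (-5 + 2*(-7)**2)) - 29372) = sqrt((4 - 342)*(-21 - (-5 + 2*49)) - 29372) = sqrt(-338*(-21 - (-5 + 98)) - 29372) = sqrt(-338*(-21 - 1*93) - 29372) = sqrt(-338*(-21 - 93) - 29372) = sqrt(-338*(-114) - 29372) = sqrt(38532 - 29372) = sqrt(9160) = 2*sqrt(2290)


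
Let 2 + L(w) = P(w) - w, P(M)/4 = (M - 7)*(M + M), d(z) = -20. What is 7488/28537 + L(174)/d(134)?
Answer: -1657163224/142685 ≈ -11614.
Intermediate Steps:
P(M) = 8*M*(-7 + M) (P(M) = 4*((M - 7)*(M + M)) = 4*((-7 + M)*(2*M)) = 4*(2*M*(-7 + M)) = 8*M*(-7 + M))
L(w) = -2 - w + 8*w*(-7 + w) (L(w) = -2 + (8*w*(-7 + w) - w) = -2 + (-w + 8*w*(-7 + w)) = -2 - w + 8*w*(-7 + w))
7488/28537 + L(174)/d(134) = 7488/28537 + (-2 - 1*174 + 8*174*(-7 + 174))/(-20) = 7488*(1/28537) + (-2 - 174 + 8*174*167)*(-1/20) = 7488/28537 + (-2 - 174 + 232464)*(-1/20) = 7488/28537 + 232288*(-1/20) = 7488/28537 - 58072/5 = -1657163224/142685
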